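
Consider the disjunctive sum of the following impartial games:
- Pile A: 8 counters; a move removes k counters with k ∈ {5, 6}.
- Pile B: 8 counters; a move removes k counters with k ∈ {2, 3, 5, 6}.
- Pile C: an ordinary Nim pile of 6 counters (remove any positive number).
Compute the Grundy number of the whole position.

Build the Grundy sequence for pile A with g(k) = mex{g(k−s) : s ∈ {5, 6}, s ≤ k}:
g(0) = mex{} = 0
g(1) = mex{} = 0
g(2) = mex{} = 0
g(3) = mex{} = 0
g(4) = mex{} = 0
g(5) = mex{0} = 1
g(6) = mex{0} = 1
g(7) = mex{0} = 1
g(8) = mex{0} = 1
So g(8) = 1.
Build the Grundy sequence for pile B with g(k) = mex{g(k−s) : s ∈ {2, 3, 5, 6}, s ≤ k}:
k:     0  1  2  3  4  5  6  7  8
g(k):  0  0  1  1  2  2  3  3  0
So g(8) = 0.
Pile C is a plain Nim pile of size 6, so its Grundy value is 6.
The value of a disjunctive sum is the nim-sum of the parts.
Combined value = 1 XOR 0 XOR 6 = 7.

7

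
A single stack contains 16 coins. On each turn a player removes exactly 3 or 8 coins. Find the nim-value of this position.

1

Grundy values for subtraction set {3, 8}:
k:     0  1  2  3  4  5  6  7  8  9 10 11 12 13 14 15 16
g(k):  0  0  0  1  1  1  0  0  2  1  1  0  0  0  1  1  1
So g(16) = 1.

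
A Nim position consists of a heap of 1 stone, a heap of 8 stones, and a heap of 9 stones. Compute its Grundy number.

Compute the nim-sum pairwise:
1 ⊕ 8 = 9
9 ⊕ 9 = 0

0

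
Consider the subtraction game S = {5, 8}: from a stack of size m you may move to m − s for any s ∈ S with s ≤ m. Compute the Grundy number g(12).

2

Grundy values for subtraction set {5, 8}:
g(0) = mex{} = 0
g(1) = mex{} = 0
g(2) = mex{} = 0
g(3) = mex{} = 0
g(4) = mex{} = 0
g(5) = mex{0} = 1
g(6) = mex{0} = 1
g(7) = mex{0} = 1
g(8) = mex{0} = 1
g(9) = mex{0} = 1
g(10) = mex{0,1} = 2
g(11) = mex{0,1} = 2
g(12) = mex{0,1} = 2
So g(12) = 2.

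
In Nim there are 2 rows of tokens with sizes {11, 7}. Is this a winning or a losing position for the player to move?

Nim-sum: 11 ⊕ 7 = 12.
The nim-sum is 12 ≠ 0, so this is an N-position: the player to move can win.

Winning position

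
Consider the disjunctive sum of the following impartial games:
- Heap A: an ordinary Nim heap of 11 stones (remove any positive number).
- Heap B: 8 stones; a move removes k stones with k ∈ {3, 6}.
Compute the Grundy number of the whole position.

9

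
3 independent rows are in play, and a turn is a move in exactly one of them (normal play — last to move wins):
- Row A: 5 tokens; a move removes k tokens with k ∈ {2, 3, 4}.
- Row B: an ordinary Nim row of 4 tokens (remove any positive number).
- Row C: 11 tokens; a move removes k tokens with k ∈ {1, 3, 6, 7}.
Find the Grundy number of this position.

5

For row A, compute g(0), g(1), … with moves {2, 3, 4}:
g(0) = mex{} = 0
g(1) = mex{} = 0
g(2) = mex{0} = 1
g(3) = mex{0} = 1
g(4) = mex{0,1} = 2
g(5) = mex{0,1} = 2
So g(5) = 2.
Row B is a plain Nim row of size 4, so its Grundy value is 4.
Grundy values for row C (subtraction set {1, 3, 6, 7}):
g(0) = mex{} = 0
g(1) = mex{0} = 1
g(2) = mex{1} = 0
g(3) = mex{0} = 1
g(4) = mex{1} = 0
g(5) = mex{0} = 1
g(6) = mex{0,1} = 2
g(7) = mex{0,1,2} = 3
g(8) = mex{0,1,3} = 2
g(9) = mex{0,1,2} = 3
g(10) = mex{0,1,3} = 2
g(11) = mex{0,1,2} = 3
So g(11) = 3.
By the Sprague-Grundy theorem, the Grundy value of a sum of independent games is the XOR of the component values.
Combined value = 2 XOR 4 XOR 3 = 5.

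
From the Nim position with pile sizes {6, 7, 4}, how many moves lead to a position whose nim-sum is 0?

Nim-sum: 6 XOR 7 XOR 4 = 5.
The overall nim-sum is X = 5. A pile of size p has a winning move iff p XOR X < p (reduce it to p XOR X).
  6: 6 XOR 5 = 3 < 6 — winning move (to 3).
  7: 7 XOR 5 = 2 < 7 — winning move (to 2).
  4: 4 XOR 5 = 1 < 4 — winning move (to 1).
That gives 3 winning moves.

3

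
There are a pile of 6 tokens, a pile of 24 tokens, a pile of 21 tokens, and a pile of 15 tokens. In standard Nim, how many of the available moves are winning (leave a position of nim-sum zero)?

3

Nim-sum: 6 ^ 24 ^ 21 ^ 15 = 4.
The overall nim-sum is X = 4. A pile of size p has a winning move iff p XOR X < p (reduce it to p XOR X).
  6: 6 XOR 4 = 2 < 6 — winning move (to 2).
  24: 24 XOR 4 = 28 ≥ 24 — no move.
  21: 21 XOR 4 = 17 < 21 — winning move (to 17).
  15: 15 XOR 4 = 11 < 15 — winning move (to 11).
That gives 3 winning moves.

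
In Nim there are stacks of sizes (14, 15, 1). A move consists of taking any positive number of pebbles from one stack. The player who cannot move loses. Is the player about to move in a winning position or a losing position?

Losing position

Compute the nim-sum pairwise:
14 ^ 15 = 1
1 ^ 1 = 0
The nim-sum is 0, so this is a P-position: the player to move is in a losing position under optimal play.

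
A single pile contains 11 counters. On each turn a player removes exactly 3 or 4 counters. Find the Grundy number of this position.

1

Grundy values for subtraction set {3, 4}:
k:     0  1  2  3  4  5  6  7  8  9 10 11
g(k):  0  0  0  1  1  1  2  0  0  0  1  1
So g(11) = 1.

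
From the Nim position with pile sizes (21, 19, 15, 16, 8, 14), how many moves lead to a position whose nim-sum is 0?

3

Compute the nim-sum pairwise:
21 XOR 19 = 6
6 XOR 15 = 9
9 XOR 16 = 25
25 XOR 8 = 17
17 XOR 14 = 31
The overall nim-sum is X = 31. A pile of size p has a winning move iff p XOR X < p (reduce it to p XOR X).
  21: 21 XOR 31 = 10 < 21 — winning move (to 10).
  19: 19 XOR 31 = 12 < 19 — winning move (to 12).
  15: 15 XOR 31 = 16 ≥ 15 — no move.
  16: 16 XOR 31 = 15 < 16 — winning move (to 15).
  8: 8 XOR 31 = 23 ≥ 8 — no move.
  14: 14 XOR 31 = 17 ≥ 14 — no move.
That gives 3 winning moves.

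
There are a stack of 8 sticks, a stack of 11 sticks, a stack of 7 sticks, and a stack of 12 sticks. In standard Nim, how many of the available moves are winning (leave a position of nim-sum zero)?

3

Nim-sum: 8 ⊕ 11 ⊕ 7 ⊕ 12 = 8.
The overall nim-sum is X = 8. A stack of size p has a winning move iff p XOR X < p (reduce it to p XOR X).
  8: 8 XOR 8 = 0 < 8 — winning move (to 0).
  11: 11 XOR 8 = 3 < 11 — winning move (to 3).
  7: 7 XOR 8 = 15 ≥ 7 — no move.
  12: 12 XOR 8 = 4 < 12 — winning move (to 4).
That gives 3 winning moves.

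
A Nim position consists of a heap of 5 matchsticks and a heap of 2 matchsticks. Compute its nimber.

7

Bitwise XOR of the heap sizes:
  101  (5)
  010  (2)
  ---
  111  (7)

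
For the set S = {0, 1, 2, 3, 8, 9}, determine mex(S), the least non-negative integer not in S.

4

The values 0, 1, 2, 3 are all present; 4 is the first non-negative integer missing from the set.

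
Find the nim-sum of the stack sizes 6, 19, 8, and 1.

Compute the nim-sum pairwise:
6 ^ 19 = 21
21 ^ 8 = 29
29 ^ 1 = 28

28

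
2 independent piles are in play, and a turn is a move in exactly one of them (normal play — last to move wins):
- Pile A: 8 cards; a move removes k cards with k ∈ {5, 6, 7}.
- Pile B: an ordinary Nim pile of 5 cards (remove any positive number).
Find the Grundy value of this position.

4

Build the Grundy sequence for pile A with g(k) = mex{g(k−s) : s ∈ {5, 6, 7}, s ≤ k}:
g(0) = mex{} = 0
g(1) = mex{} = 0
g(2) = mex{} = 0
g(3) = mex{} = 0
g(4) = mex{} = 0
g(5) = mex{0} = 1
g(6) = mex{0} = 1
g(7) = mex{0} = 1
g(8) = mex{0} = 1
So g(8) = 1.
Pile B is a plain Nim pile of size 5, so its Grundy value is 5.
By the Sprague-Grundy theorem, the Grundy value of a sum of independent games is the XOR of the component values.
Combined value = 1 XOR 5 = 4.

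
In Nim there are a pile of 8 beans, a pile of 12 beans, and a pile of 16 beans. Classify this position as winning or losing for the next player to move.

Winning position

Bitwise XOR of the heap sizes:
  01000  (8)
  01100  (12)
  10000  (16)
  -----
  10100  (20)
The nim-sum is 20 ≠ 0, so this is an N-position: the player to move can win.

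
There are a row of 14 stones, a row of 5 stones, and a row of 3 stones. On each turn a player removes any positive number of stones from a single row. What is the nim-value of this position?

Compute the nim-sum pairwise:
14 ^ 5 = 11
11 ^ 3 = 8

8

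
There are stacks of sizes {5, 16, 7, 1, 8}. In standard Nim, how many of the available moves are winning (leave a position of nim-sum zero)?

Bitwise XOR of the heap sizes:
  00101  (5)
  10000  (16)
  00111  (7)
  00001  (1)
  01000  (8)
  -----
  11011  (27)
The overall nim-sum is X = 27. A stack of size p has a winning move iff p XOR X < p (reduce it to p XOR X).
  5: 5 XOR 27 = 30 ≥ 5 — no move.
  16: 16 XOR 27 = 11 < 16 — winning move (to 11).
  7: 7 XOR 27 = 28 ≥ 7 — no move.
  1: 1 XOR 27 = 26 ≥ 1 — no move.
  8: 8 XOR 27 = 19 ≥ 8 — no move.
That gives 1 winning move.

1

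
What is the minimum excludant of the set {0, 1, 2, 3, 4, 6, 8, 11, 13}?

5

The values 0, 1, 2, 3, 4 are all present; 5 is the first non-negative integer missing from the set.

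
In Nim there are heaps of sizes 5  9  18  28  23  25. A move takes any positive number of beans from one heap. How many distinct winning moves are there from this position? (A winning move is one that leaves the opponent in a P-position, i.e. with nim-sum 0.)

Compute the nim-sum pairwise:
5 ^ 9 = 12
12 ^ 18 = 30
30 ^ 28 = 2
2 ^ 23 = 21
21 ^ 25 = 12
The overall nim-sum is X = 12. A heap of size p has a winning move iff p XOR X < p (reduce it to p XOR X).
  5: 5 XOR 12 = 9 ≥ 5 — no move.
  9: 9 XOR 12 = 5 < 9 — winning move (to 5).
  18: 18 XOR 12 = 30 ≥ 18 — no move.
  28: 28 XOR 12 = 16 < 28 — winning move (to 16).
  23: 23 XOR 12 = 27 ≥ 23 — no move.
  25: 25 XOR 12 = 21 < 25 — winning move (to 21).
That gives 3 winning moves.

3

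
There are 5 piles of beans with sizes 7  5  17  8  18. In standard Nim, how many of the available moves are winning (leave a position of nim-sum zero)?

Nim-sum: 7 ⊕ 5 ⊕ 17 ⊕ 8 ⊕ 18 = 9.
The overall nim-sum is X = 9. A pile of size p has a winning move iff p XOR X < p (reduce it to p XOR X).
  7: 7 XOR 9 = 14 ≥ 7 — no move.
  5: 5 XOR 9 = 12 ≥ 5 — no move.
  17: 17 XOR 9 = 24 ≥ 17 — no move.
  8: 8 XOR 9 = 1 < 8 — winning move (to 1).
  18: 18 XOR 9 = 27 ≥ 18 — no move.
That gives 1 winning move.

1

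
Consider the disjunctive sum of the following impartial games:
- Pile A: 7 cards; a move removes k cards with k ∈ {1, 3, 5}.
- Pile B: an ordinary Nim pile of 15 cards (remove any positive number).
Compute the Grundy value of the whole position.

Grundy values for pile A (subtraction set {1, 3, 5}):
k:     0  1  2  3  4  5  6  7
g(k):  0  1  0  1  0  1  0  1
So g(7) = 1.
Pile B is a plain Nim pile of size 15, so its Grundy value is 15.
By the Sprague-Grundy theorem, the Grundy value of a sum of independent games is the XOR of the component values.
Combined value = 1 XOR 15 = 14.

14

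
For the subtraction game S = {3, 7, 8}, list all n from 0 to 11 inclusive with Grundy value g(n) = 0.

Grundy values for subtraction set {3, 7, 8}:
k:     0  1  2  3  4  5  6  7  8  9 10 11
g(k):  0  0  0  1  1  1  0  2  2  1  3  0
The P-positions (g = 0) in 0..11 are 0, 1, 2, 6, 11.

0, 1, 2, 6, 11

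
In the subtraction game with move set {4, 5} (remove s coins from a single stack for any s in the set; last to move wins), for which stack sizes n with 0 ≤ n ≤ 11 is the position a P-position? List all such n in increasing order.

0, 1, 2, 3, 9, 10, 11

Grundy values for subtraction set {4, 5}:
g(0) = mex{} = 0
g(1) = mex{} = 0
g(2) = mex{} = 0
g(3) = mex{} = 0
g(4) = mex{0} = 1
g(5) = mex{0} = 1
g(6) = mex{0} = 1
g(7) = mex{0} = 1
g(8) = mex{0,1} = 2
g(9) = mex{1} = 0
g(10) = mex{1} = 0
g(11) = mex{1} = 0
The P-positions (g = 0) in 0..11 are 0, 1, 2, 3, 9, 10, 11.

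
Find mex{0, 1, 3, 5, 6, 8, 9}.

The values 0, 1 are all present; 2 is the first non-negative integer missing from the set.

2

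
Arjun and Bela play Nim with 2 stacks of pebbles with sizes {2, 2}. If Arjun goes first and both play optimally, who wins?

Bela wins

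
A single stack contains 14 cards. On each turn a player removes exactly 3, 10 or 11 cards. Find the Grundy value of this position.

0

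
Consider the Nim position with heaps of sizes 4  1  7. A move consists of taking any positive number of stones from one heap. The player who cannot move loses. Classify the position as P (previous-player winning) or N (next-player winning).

Bitwise XOR of the heap sizes:
  100  (4)
  001  (1)
  111  (7)
  ---
  010  (2)
The nim-sum is 2 ≠ 0, so this is an N-position: the player to move can win.

N-position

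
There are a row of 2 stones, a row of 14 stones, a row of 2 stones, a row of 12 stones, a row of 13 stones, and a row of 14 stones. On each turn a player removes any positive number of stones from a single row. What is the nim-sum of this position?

Compute the nim-sum pairwise:
2 ⊕ 14 = 12
12 ⊕ 2 = 14
14 ⊕ 12 = 2
2 ⊕ 13 = 15
15 ⊕ 14 = 1

1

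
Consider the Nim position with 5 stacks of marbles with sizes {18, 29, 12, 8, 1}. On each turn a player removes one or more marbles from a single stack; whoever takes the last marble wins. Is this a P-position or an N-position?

Write each in binary and XOR column by column:
  10010  (18)
  11101  (29)
  01100  (12)
  01000  (8)
  00001  (1)
  -----
  01010  (10)
The nim-sum is 10 ≠ 0, so this is an N-position: the player to move can win.

N-position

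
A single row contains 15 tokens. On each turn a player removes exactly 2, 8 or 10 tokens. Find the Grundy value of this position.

Build the Grundy sequence with g(k) = mex{g(k−s) : s ∈ {2, 8, 10}, s ≤ k}:
k:     0  1  2  3  4  5  6  7  8  9 10 11 12 13 14 15
g(k):  0  0  1  1  0  0  1  1  2  2  3  3  2  2  3  3
So g(15) = 3.

3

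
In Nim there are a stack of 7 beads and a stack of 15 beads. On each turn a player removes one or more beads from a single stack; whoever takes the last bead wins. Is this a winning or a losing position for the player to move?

Bitwise XOR of the heap sizes:
  0111  (7)
  1111  (15)
  ----
  1000  (8)
The nim-sum is 8 ≠ 0, so this is an N-position: the player to move can win.

Winning position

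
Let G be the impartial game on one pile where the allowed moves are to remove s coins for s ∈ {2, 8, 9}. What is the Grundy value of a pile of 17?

1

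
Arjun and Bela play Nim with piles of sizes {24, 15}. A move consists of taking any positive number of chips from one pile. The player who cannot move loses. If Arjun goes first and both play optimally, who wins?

Arjun wins

Write each in binary and XOR column by column:
  11000  (24)
  01111  (15)
  -----
  10111  (23)
The nim-sum is 23 ≠ 0, so this is an N-position: the player to move can win; Arjun has a winning move.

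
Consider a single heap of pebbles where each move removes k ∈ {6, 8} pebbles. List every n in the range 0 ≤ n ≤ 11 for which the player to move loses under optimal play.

0, 1, 2, 3, 4, 5

Build the Grundy sequence with g(k) = mex{g(k−s) : s ∈ {6, 8}, s ≤ k}:
g(0) = mex{} = 0
g(1) = mex{} = 0
g(2) = mex{} = 0
g(3) = mex{} = 0
g(4) = mex{} = 0
g(5) = mex{} = 0
g(6) = mex{0} = 1
g(7) = mex{0} = 1
g(8) = mex{0} = 1
g(9) = mex{0} = 1
g(10) = mex{0} = 1
g(11) = mex{0} = 1
The P-positions (g = 0) in 0..11 are 0, 1, 2, 3, 4, 5.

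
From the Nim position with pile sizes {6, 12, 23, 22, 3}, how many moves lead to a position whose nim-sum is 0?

Write each in binary and XOR column by column:
  00110  (6)
  01100  (12)
  10111  (23)
  10110  (22)
  00011  (3)
  -----
  01000  (8)
The overall nim-sum is X = 8. A pile of size p has a winning move iff p XOR X < p (reduce it to p XOR X).
  6: 6 XOR 8 = 14 ≥ 6 — no move.
  12: 12 XOR 8 = 4 < 12 — winning move (to 4).
  23: 23 XOR 8 = 31 ≥ 23 — no move.
  22: 22 XOR 8 = 30 ≥ 22 — no move.
  3: 3 XOR 8 = 11 ≥ 3 — no move.
That gives 1 winning move.

1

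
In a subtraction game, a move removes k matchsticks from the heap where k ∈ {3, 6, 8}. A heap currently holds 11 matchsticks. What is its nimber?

0

Compute g(0), g(1), … for moves {3, 6, 8}:
k:     0  1  2  3  4  5  6  7  8  9 10 11
g(k):  0  0  0  1  1  1  2  2  2  3  3  0
So g(11) = 0.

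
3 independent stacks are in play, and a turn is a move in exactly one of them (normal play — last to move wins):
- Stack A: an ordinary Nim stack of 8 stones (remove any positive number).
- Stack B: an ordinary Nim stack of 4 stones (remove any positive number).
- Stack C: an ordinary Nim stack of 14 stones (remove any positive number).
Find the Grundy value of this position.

2

Stack A is a plain Nim stack of size 8, so its Grundy value is 8.
Stack B is a plain Nim stack of size 4, so its Grundy value is 4.
Stack C is a plain Nim stack of size 14, so its Grundy value is 14.
The value of a disjunctive sum is the nim-sum of the parts.
Combined value = 8 XOR 4 XOR 14 = 2.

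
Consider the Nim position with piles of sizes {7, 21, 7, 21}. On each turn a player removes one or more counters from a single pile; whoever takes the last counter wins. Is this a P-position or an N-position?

P-position

Nim-sum: 7 ⊕ 21 ⊕ 7 ⊕ 21 = 0.
The nim-sum is 0, so this is a P-position: the player to move is in a losing position under optimal play.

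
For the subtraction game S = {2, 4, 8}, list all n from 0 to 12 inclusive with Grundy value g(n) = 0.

Compute g(0), g(1), … for moves {2, 4, 8}:
g(0) = mex{} = 0
g(1) = mex{} = 0
g(2) = mex{0} = 1
g(3) = mex{0} = 1
g(4) = mex{0,1} = 2
g(5) = mex{0,1} = 2
g(6) = mex{1,2} = 0
g(7) = mex{1,2} = 0
g(8) = mex{0,2} = 1
g(9) = mex{0,2} = 1
g(10) = mex{0,1} = 2
g(11) = mex{0,1} = 2
g(12) = mex{1,2} = 0
The P-positions (g = 0) in 0..12 are 0, 1, 6, 7, 12.

0, 1, 6, 7, 12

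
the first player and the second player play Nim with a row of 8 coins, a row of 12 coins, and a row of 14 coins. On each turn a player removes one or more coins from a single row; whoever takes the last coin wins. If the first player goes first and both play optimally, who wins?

the first player wins

Nim-sum: 8 XOR 12 XOR 14 = 10.
The nim-sum is 10 ≠ 0, so this is an N-position: the player to move can win; the first player has a winning move.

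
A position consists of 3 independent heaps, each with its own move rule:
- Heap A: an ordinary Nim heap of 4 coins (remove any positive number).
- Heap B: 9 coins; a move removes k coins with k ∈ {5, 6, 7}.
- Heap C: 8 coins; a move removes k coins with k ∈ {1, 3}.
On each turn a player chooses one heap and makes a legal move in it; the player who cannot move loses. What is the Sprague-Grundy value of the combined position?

Heap A is a plain Nim heap of size 4, so its Grundy value is 4.
For heap B, compute g(0), g(1), … with moves {5, 6, 7}:
g(0) = mex{} = 0
g(1) = mex{} = 0
g(2) = mex{} = 0
g(3) = mex{} = 0
g(4) = mex{} = 0
g(5) = mex{0} = 1
g(6) = mex{0} = 1
g(7) = mex{0} = 1
g(8) = mex{0} = 1
g(9) = mex{0} = 1
So g(9) = 1.
Grundy values for heap C (subtraction set {1, 3}):
k:     0  1  2  3  4  5  6  7  8
g(k):  0  1  0  1  0  1  0  1  0
So g(8) = 0.
By the Sprague-Grundy theorem, the Grundy value of a sum of independent games is the XOR of the component values.
Combined value = 4 XOR 1 XOR 0 = 5.

5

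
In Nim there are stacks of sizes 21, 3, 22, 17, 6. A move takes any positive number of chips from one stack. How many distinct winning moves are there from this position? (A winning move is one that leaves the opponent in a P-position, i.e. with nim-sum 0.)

3

Nim-sum: 21 ⊕ 3 ⊕ 22 ⊕ 17 ⊕ 6 = 23.
The overall nim-sum is X = 23. A stack of size p has a winning move iff p XOR X < p (reduce it to p XOR X).
  21: 21 XOR 23 = 2 < 21 — winning move (to 2).
  3: 3 XOR 23 = 20 ≥ 3 — no move.
  22: 22 XOR 23 = 1 < 22 — winning move (to 1).
  17: 17 XOR 23 = 6 < 17 — winning move (to 6).
  6: 6 XOR 23 = 17 ≥ 6 — no move.
That gives 3 winning moves.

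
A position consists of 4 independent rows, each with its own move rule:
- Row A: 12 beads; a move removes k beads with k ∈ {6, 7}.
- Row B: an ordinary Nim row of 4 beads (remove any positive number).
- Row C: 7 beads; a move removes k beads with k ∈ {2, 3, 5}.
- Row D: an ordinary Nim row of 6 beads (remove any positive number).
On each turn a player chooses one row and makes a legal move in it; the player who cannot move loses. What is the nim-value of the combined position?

0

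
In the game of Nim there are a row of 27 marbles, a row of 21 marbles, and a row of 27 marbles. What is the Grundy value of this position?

Nim-sum: 27 ^ 21 ^ 27 = 21.

21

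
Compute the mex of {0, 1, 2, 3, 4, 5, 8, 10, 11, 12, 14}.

6

The values 0, 1, 2, 3, 4, 5 are all present; 6 is the first non-negative integer missing from the set.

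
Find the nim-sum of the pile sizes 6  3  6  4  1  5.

Nim-sum: 6 ⊕ 3 ⊕ 6 ⊕ 4 ⊕ 1 ⊕ 5 = 3.

3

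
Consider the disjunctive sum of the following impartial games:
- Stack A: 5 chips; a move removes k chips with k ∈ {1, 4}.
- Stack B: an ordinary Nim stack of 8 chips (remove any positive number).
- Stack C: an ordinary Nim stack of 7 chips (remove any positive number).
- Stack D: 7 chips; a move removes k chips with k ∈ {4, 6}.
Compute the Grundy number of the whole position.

14

Grundy values for stack A (subtraction set {1, 4}):
g(0) = mex{} = 0
g(1) = mex{0} = 1
g(2) = mex{1} = 0
g(3) = mex{0} = 1
g(4) = mex{0,1} = 2
g(5) = mex{1,2} = 0
So g(5) = 0.
Stack B is a plain Nim stack of size 8, so its Grundy value is 8.
Stack C is a plain Nim stack of size 7, so its Grundy value is 7.
For stack D, compute g(0), g(1), … with moves {4, 6}:
g(0) = mex{} = 0
g(1) = mex{} = 0
g(2) = mex{} = 0
g(3) = mex{} = 0
g(4) = mex{0} = 1
g(5) = mex{0} = 1
g(6) = mex{0} = 1
g(7) = mex{0} = 1
So g(7) = 1.
By the Sprague-Grundy theorem, the Grundy value of a sum of independent games is the XOR of the component values.
Combined value = 0 XOR 8 XOR 7 XOR 1 = 14.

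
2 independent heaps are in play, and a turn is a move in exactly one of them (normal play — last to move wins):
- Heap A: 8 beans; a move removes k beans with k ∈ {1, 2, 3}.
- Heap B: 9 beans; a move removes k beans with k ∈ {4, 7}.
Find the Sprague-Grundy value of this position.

2

Build the Grundy sequence for heap A with g(k) = mex{g(k−s) : s ∈ {1, 2, 3}, s ≤ k}:
g(0) = mex{} = 0
g(1) = mex{0} = 1
g(2) = mex{0,1} = 2
g(3) = mex{0,1,2} = 3
g(4) = mex{1,2,3} = 0
g(5) = mex{0,2,3} = 1
g(6) = mex{0,1,3} = 2
g(7) = mex{0,1,2} = 3
g(8) = mex{1,2,3} = 0
So g(8) = 0.
Grundy values for heap B (subtraction set {4, 7}):
k:     0  1  2  3  4  5  6  7  8  9
g(k):  0  0  0  0  1  1  1  1  2  2
So g(9) = 2.
The value of a disjunctive sum is the nim-sum of the parts.
Combined value = 0 XOR 2 = 2.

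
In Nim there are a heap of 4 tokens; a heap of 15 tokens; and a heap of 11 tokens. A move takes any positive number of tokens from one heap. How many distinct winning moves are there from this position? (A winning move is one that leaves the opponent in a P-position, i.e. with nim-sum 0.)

0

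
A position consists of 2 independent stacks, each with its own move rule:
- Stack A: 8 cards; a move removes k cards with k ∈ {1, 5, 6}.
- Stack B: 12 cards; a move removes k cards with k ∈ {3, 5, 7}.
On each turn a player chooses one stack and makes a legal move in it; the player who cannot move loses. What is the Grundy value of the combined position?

2

Grundy values for stack A (subtraction set {1, 5, 6}):
k:     0  1  2  3  4  5  6  7  8
g(k):  0  1  0  1  0  1  2  3  2
So g(8) = 2.
Grundy values for stack B (subtraction set {3, 5, 7}):
k:     0  1  2  3  4  5  6  7  8  9 10 11 12
g(k):  0  0  0  1  1  1  2  2  2  3  0  0  0
So g(12) = 0.
The value of a disjunctive sum is the nim-sum of the parts.
Combined value = 2 ⊕ 0 = 2.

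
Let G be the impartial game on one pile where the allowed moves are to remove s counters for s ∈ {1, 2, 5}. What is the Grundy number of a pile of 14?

Build the Grundy sequence with g(k) = mex{g(k−s) : s ∈ {1, 2, 5}, s ≤ k}:
g(0) = mex{} = 0
g(1) = mex{0} = 1
g(2) = mex{0,1} = 2
g(3) = mex{1,2} = 0
g(4) = mex{0,2} = 1
g(5) = mex{0,1} = 2
g(6) = mex{1,2} = 0
g(7) = mex{0,2} = 1
g(8) = mex{0,1} = 2
g(9) = mex{1,2} = 0
g(10) = mex{0,2} = 1
g(11) = mex{0,1} = 2
g(12) = mex{1,2} = 0
g(13) = mex{0,2} = 1
g(14) = mex{0,1} = 2
So g(14) = 2.

2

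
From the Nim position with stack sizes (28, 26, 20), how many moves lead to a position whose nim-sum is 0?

Compute the nim-sum pairwise:
28 ^ 26 = 6
6 ^ 20 = 18
The overall nim-sum is X = 18. A stack of size p has a winning move iff p XOR X < p (reduce it to p XOR X).
  28: 28 XOR 18 = 14 < 28 — winning move (to 14).
  26: 26 XOR 18 = 8 < 26 — winning move (to 8).
  20: 20 XOR 18 = 6 < 20 — winning move (to 6).
That gives 3 winning moves.

3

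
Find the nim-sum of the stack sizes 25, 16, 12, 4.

1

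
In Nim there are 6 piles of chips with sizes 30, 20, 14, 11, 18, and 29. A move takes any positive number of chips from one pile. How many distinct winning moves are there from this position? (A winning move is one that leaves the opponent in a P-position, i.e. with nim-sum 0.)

Nim-sum: 30 ⊕ 20 ⊕ 14 ⊕ 11 ⊕ 18 ⊕ 29 = 0.
The nim-sum is already 0, so every move leaves a nonzero nim-sum — there are no winning moves.

0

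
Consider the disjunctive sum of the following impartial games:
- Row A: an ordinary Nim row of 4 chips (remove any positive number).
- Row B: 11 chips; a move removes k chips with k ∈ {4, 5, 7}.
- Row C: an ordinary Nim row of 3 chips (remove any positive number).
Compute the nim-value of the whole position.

Row A is a plain Nim row of size 4, so its Grundy value is 4.
For row B, compute g(0), g(1), … with moves {4, 5, 7}:
g(0) = mex{} = 0
g(1) = mex{} = 0
g(2) = mex{} = 0
g(3) = mex{} = 0
g(4) = mex{0} = 1
g(5) = mex{0} = 1
g(6) = mex{0} = 1
g(7) = mex{0} = 1
g(8) = mex{0,1} = 2
g(9) = mex{0,1} = 2
g(10) = mex{0,1} = 2
g(11) = mex{1} = 0
So g(11) = 0.
Row C is a plain Nim row of size 3, so its Grundy value is 3.
By the Sprague-Grundy theorem, the Grundy value of a sum of independent games is the XOR of the component values.
Combined value = 4 XOR 0 XOR 3 = 7.

7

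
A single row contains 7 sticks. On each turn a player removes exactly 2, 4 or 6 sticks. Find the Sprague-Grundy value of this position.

Build the Grundy sequence with g(k) = mex{g(k−s) : s ∈ {2, 4, 6}, s ≤ k}:
k:     0  1  2  3  4  5  6  7
g(k):  0  0  1  1  2  2  3  3
So g(7) = 3.

3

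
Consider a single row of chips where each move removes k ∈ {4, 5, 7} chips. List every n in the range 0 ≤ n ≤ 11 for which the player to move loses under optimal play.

0, 1, 2, 3, 11

Grundy values for subtraction set {4, 5, 7}:
g(0) = mex{} = 0
g(1) = mex{} = 0
g(2) = mex{} = 0
g(3) = mex{} = 0
g(4) = mex{0} = 1
g(5) = mex{0} = 1
g(6) = mex{0} = 1
g(7) = mex{0} = 1
g(8) = mex{0,1} = 2
g(9) = mex{0,1} = 2
g(10) = mex{0,1} = 2
g(11) = mex{1} = 0
The P-positions (g = 0) in 0..11 are 0, 1, 2, 3, 11.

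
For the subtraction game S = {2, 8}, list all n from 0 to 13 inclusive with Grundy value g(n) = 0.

0, 1, 4, 5, 10, 11

Grundy values for subtraction set {2, 8}:
k:     0  1  2  3  4  5  6  7  8  9 10 11 12 13
g(k):  0  0  1  1  0  0  1  1  2  2  0  0  1  1
The P-positions (g = 0) in 0..13 are 0, 1, 4, 5, 10, 11.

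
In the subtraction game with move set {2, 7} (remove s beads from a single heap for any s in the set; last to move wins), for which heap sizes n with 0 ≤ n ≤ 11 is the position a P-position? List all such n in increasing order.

0, 1, 4, 5, 9, 10

Grundy values for subtraction set {2, 7}:
g(0) = mex{} = 0
g(1) = mex{} = 0
g(2) = mex{0} = 1
g(3) = mex{0} = 1
g(4) = mex{1} = 0
g(5) = mex{1} = 0
g(6) = mex{0} = 1
g(7) = mex{0} = 1
g(8) = mex{0,1} = 2
g(9) = mex{1} = 0
g(10) = mex{1,2} = 0
g(11) = mex{0} = 1
The P-positions (g = 0) in 0..11 are 0, 1, 4, 5, 9, 10.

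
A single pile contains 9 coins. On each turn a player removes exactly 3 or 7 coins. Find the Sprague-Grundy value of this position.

Compute g(0), g(1), … for moves {3, 7}:
k:     0  1  2  3  4  5  6  7  8  9
g(k):  0  0  0  1  1  1  0  2  2  1
So g(9) = 1.

1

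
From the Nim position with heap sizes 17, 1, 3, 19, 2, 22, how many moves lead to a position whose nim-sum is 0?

3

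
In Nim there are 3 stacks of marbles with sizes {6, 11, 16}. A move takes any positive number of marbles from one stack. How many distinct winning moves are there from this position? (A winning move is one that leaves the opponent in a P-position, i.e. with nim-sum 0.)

1

Nim-sum: 6 XOR 11 XOR 16 = 29.
The overall nim-sum is X = 29. A stack of size p has a winning move iff p XOR X < p (reduce it to p XOR X).
  6: 6 XOR 29 = 27 ≥ 6 — no move.
  11: 11 XOR 29 = 22 ≥ 11 — no move.
  16: 16 XOR 29 = 13 < 16 — winning move (to 13).
That gives 1 winning move.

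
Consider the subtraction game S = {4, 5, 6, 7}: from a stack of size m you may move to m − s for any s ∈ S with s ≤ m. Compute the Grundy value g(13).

0

Compute g(0), g(1), … for moves {4, 5, 6, 7}:
g(0) = mex{} = 0
g(1) = mex{} = 0
g(2) = mex{} = 0
g(3) = mex{} = 0
g(4) = mex{0} = 1
g(5) = mex{0} = 1
g(6) = mex{0} = 1
g(7) = mex{0} = 1
g(8) = mex{0,1} = 2
g(9) = mex{0,1} = 2
g(10) = mex{0,1} = 2
g(11) = mex{1} = 0
g(12) = mex{1,2} = 0
g(13) = mex{1,2} = 0
So g(13) = 0.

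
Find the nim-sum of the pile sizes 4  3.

7

Nim-sum: 4 ⊕ 3 = 7.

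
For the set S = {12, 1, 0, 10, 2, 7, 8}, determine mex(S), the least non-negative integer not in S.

The values 0, 1, 2 are all present; 3 is the first non-negative integer missing from the set.

3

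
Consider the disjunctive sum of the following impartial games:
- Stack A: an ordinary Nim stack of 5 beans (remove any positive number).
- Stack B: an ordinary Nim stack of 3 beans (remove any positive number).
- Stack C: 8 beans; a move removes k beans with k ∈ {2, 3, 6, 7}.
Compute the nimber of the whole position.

4

Stack A is a plain Nim stack of size 5, so its Grundy value is 5.
Stack B is a plain Nim stack of size 3, so its Grundy value is 3.
Build the Grundy sequence for stack C with g(k) = mex{g(k−s) : s ∈ {2, 3, 6, 7}, s ≤ k}:
k:     0  1  2  3  4  5  6  7  8
g(k):  0  0  1  1  2  0  3  1  2
So g(8) = 2.
By the Sprague-Grundy theorem, the Grundy value of a sum of independent games is the XOR of the component values.
Combined value = 5 ⊕ 3 ⊕ 2 = 4.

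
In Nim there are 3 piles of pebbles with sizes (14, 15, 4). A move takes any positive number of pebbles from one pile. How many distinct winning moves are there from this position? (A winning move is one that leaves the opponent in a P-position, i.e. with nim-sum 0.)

Compute the nim-sum pairwise:
14 XOR 15 = 1
1 XOR 4 = 5
The overall nim-sum is X = 5. A pile of size p has a winning move iff p XOR X < p (reduce it to p XOR X).
  14: 14 XOR 5 = 11 < 14 — winning move (to 11).
  15: 15 XOR 5 = 10 < 15 — winning move (to 10).
  4: 4 XOR 5 = 1 < 4 — winning move (to 1).
That gives 3 winning moves.

3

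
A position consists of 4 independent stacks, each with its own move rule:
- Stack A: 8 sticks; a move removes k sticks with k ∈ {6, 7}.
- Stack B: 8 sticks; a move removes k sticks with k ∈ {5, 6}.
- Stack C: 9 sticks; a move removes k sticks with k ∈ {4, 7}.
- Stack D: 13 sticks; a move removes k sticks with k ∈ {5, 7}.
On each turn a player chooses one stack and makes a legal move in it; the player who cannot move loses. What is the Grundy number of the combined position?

Build the Grundy sequence for stack A with g(k) = mex{g(k−s) : s ∈ {6, 7}, s ≤ k}:
g(0) = mex{} = 0
g(1) = mex{} = 0
g(2) = mex{} = 0
g(3) = mex{} = 0
g(4) = mex{} = 0
g(5) = mex{} = 0
g(6) = mex{0} = 1
g(7) = mex{0} = 1
g(8) = mex{0} = 1
So g(8) = 1.
For stack B, compute g(0), g(1), … with moves {5, 6}:
g(0) = mex{} = 0
g(1) = mex{} = 0
g(2) = mex{} = 0
g(3) = mex{} = 0
g(4) = mex{} = 0
g(5) = mex{0} = 1
g(6) = mex{0} = 1
g(7) = mex{0} = 1
g(8) = mex{0} = 1
So g(8) = 1.
Build the Grundy sequence for stack C with g(k) = mex{g(k−s) : s ∈ {4, 7}, s ≤ k}:
g(0) = mex{} = 0
g(1) = mex{} = 0
g(2) = mex{} = 0
g(3) = mex{} = 0
g(4) = mex{0} = 1
g(5) = mex{0} = 1
g(6) = mex{0} = 1
g(7) = mex{0} = 1
g(8) = mex{0,1} = 2
g(9) = mex{0,1} = 2
So g(9) = 2.
Grundy values for stack D (subtraction set {5, 7}):
k:     0  1  2  3  4  5  6  7  8  9 10 11 12 13
g(k):  0  0  0  0  0  1  1  1  1  1  2  2  0  0
So g(13) = 0.
By the Sprague-Grundy theorem, the Grundy value of a sum of independent games is the XOR of the component values.
Combined value = 1 XOR 1 XOR 2 XOR 0 = 2.

2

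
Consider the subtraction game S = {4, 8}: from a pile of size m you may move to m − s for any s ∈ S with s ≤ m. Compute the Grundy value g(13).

Grundy values for subtraction set {4, 8}:
g(0) = mex{} = 0
g(1) = mex{} = 0
g(2) = mex{} = 0
g(3) = mex{} = 0
g(4) = mex{0} = 1
g(5) = mex{0} = 1
g(6) = mex{0} = 1
g(7) = mex{0} = 1
g(8) = mex{0,1} = 2
g(9) = mex{0,1} = 2
g(10) = mex{0,1} = 2
g(11) = mex{0,1} = 2
g(12) = mex{1,2} = 0
g(13) = mex{1,2} = 0
So g(13) = 0.

0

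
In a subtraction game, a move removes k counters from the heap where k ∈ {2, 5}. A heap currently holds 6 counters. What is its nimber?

Build the Grundy sequence with g(k) = mex{g(k−s) : s ∈ {2, 5}, s ≤ k}:
k:     0  1  2  3  4  5  6
g(k):  0  0  1  1  0  2  1
So g(6) = 1.

1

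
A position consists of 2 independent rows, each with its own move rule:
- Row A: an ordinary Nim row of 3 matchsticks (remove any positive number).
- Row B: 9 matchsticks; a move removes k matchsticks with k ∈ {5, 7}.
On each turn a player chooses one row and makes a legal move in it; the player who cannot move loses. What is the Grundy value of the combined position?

2

Row A is a plain Nim row of size 3, so its Grundy value is 3.
Grundy values for row B (subtraction set {5, 7}):
k:     0  1  2  3  4  5  6  7  8  9
g(k):  0  0  0  0  0  1  1  1  1  1
So g(9) = 1.
By the Sprague-Grundy theorem, the Grundy value of a sum of independent games is the XOR of the component values.
Combined value = 3 ⊕ 1 = 2.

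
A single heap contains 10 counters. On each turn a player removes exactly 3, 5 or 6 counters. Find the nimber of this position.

0

Build the Grundy sequence with g(k) = mex{g(k−s) : s ∈ {3, 5, 6}, s ≤ k}:
g(0) = mex{} = 0
g(1) = mex{} = 0
g(2) = mex{} = 0
g(3) = mex{0} = 1
g(4) = mex{0} = 1
g(5) = mex{0} = 1
g(6) = mex{0,1} = 2
g(7) = mex{0,1} = 2
g(8) = mex{0,1} = 2
g(9) = mex{1,2} = 0
g(10) = mex{1,2} = 0
So g(10) = 0.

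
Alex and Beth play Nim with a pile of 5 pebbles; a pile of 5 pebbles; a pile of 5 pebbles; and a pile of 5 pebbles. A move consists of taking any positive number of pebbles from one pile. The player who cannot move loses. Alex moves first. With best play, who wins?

Nim-sum: 5 ^ 5 ^ 5 ^ 5 = 0.
The nim-sum is 0, so this is a P-position: the player to move is in a losing position under optimal play; Alex is about to move from it and so loses — Beth wins.

Beth wins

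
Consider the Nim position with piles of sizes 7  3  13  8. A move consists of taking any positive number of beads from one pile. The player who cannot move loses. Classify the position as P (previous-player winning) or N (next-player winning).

Compute the nim-sum pairwise:
7 ^ 3 = 4
4 ^ 13 = 9
9 ^ 8 = 1
The nim-sum is 1 ≠ 0, so this is an N-position: the player to move can win.

N-position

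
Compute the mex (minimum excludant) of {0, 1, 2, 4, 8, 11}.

3

The values 0, 1, 2 are all present; 3 is the first non-negative integer missing from the set.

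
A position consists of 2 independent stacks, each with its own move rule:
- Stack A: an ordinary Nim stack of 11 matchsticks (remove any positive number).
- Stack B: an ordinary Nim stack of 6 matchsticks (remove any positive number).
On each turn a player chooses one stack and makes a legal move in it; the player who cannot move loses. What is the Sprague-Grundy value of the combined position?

13

Stack A is a plain Nim stack of size 11, so its Grundy value is 11.
Stack B is a plain Nim stack of size 6, so its Grundy value is 6.
The value of a disjunctive sum is the nim-sum of the parts.
Combined value = 11 ⊕ 6 = 13.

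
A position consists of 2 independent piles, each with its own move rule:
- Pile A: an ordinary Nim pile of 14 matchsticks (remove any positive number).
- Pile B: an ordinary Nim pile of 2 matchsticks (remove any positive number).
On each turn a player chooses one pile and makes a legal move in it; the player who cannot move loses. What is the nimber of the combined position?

Pile A is a plain Nim pile of size 14, so its Grundy value is 14.
Pile B is a plain Nim pile of size 2, so its Grundy value is 2.
The value of a disjunctive sum is the nim-sum of the parts.
Combined value = 14 XOR 2 = 12.

12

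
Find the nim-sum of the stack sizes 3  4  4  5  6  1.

Nim-sum: 3 ^ 4 ^ 4 ^ 5 ^ 6 ^ 1 = 1.

1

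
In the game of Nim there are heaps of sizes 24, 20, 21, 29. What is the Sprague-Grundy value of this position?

4

Nim-sum: 24 ^ 20 ^ 21 ^ 29 = 4.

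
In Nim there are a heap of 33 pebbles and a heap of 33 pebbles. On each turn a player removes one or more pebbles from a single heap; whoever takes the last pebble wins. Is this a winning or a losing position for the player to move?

Losing position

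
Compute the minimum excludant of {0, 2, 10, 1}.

The values 0, 1, 2 are all present; 3 is the first non-negative integer missing from the set.

3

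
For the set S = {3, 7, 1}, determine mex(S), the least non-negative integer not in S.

0

0 is not in the set, so the mex is 0.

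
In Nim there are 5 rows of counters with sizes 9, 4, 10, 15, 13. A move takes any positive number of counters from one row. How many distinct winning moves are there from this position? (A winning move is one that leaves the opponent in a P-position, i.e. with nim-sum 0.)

3

Compute the nim-sum pairwise:
9 XOR 4 = 13
13 XOR 10 = 7
7 XOR 15 = 8
8 XOR 13 = 5
The overall nim-sum is X = 5. A row of size p has a winning move iff p XOR X < p (reduce it to p XOR X).
  9: 9 XOR 5 = 12 ≥ 9 — no move.
  4: 4 XOR 5 = 1 < 4 — winning move (to 1).
  10: 10 XOR 5 = 15 ≥ 10 — no move.
  15: 15 XOR 5 = 10 < 15 — winning move (to 10).
  13: 13 XOR 5 = 8 < 13 — winning move (to 8).
That gives 3 winning moves.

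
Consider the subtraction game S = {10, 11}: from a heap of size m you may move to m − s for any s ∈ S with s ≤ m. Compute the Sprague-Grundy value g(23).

Compute g(0), g(1), … for moves {10, 11}:
k:     0  1  2  3  4  5  6  7  8  9 10 11 12 13 14 15 16 17 18 19 20 21 22 23
g(k):  0  0  0  0  0  0  0  0  0  0  1  1  1  1  1  1  1  1  1  1  2  0  0  0
So g(23) = 0.

0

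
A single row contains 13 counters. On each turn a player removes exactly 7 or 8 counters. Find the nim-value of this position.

1

Compute g(0), g(1), … for moves {7, 8}:
k:     0  1  2  3  4  5  6  7  8  9 10 11 12 13
g(k):  0  0  0  0  0  0  0  1  1  1  1  1  1  1
So g(13) = 1.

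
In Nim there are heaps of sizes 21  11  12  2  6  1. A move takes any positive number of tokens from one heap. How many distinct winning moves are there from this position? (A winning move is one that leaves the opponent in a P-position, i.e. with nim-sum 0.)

Nim-sum: 21 XOR 11 XOR 12 XOR 2 XOR 6 XOR 1 = 23.
The overall nim-sum is X = 23. A heap of size p has a winning move iff p XOR X < p (reduce it to p XOR X).
  21: 21 XOR 23 = 2 < 21 — winning move (to 2).
  11: 11 XOR 23 = 28 ≥ 11 — no move.
  12: 12 XOR 23 = 27 ≥ 12 — no move.
  2: 2 XOR 23 = 21 ≥ 2 — no move.
  6: 6 XOR 23 = 17 ≥ 6 — no move.
  1: 1 XOR 23 = 22 ≥ 1 — no move.
That gives 1 winning move.

1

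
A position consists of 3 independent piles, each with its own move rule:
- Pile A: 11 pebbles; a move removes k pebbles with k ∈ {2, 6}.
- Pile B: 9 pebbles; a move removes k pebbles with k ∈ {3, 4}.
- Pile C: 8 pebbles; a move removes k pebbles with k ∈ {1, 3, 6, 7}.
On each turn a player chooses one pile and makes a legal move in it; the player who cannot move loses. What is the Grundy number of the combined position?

3

Grundy values for pile A (subtraction set {2, 6}):
g(0) = mex{} = 0
g(1) = mex{} = 0
g(2) = mex{0} = 1
g(3) = mex{0} = 1
g(4) = mex{1} = 0
g(5) = mex{1} = 0
g(6) = mex{0} = 1
g(7) = mex{0} = 1
g(8) = mex{1} = 0
g(9) = mex{1} = 0
g(10) = mex{0} = 1
g(11) = mex{0} = 1
So g(11) = 1.
Grundy values for pile B (subtraction set {3, 4}):
g(0) = mex{} = 0
g(1) = mex{} = 0
g(2) = mex{} = 0
g(3) = mex{0} = 1
g(4) = mex{0} = 1
g(5) = mex{0} = 1
g(6) = mex{0,1} = 2
g(7) = mex{1} = 0
g(8) = mex{1} = 0
g(9) = mex{1,2} = 0
So g(9) = 0.
Grundy values for pile C (subtraction set {1, 3, 6, 7}):
g(0) = mex{} = 0
g(1) = mex{0} = 1
g(2) = mex{1} = 0
g(3) = mex{0} = 1
g(4) = mex{1} = 0
g(5) = mex{0} = 1
g(6) = mex{0,1} = 2
g(7) = mex{0,1,2} = 3
g(8) = mex{0,1,3} = 2
So g(8) = 2.
By the Sprague-Grundy theorem, the Grundy value of a sum of independent games is the XOR of the component values.
Combined value = 1 ⊕ 0 ⊕ 2 = 3.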